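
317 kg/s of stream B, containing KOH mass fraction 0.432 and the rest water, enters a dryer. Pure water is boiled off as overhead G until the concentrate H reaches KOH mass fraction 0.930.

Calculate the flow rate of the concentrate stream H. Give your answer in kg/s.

KOH is conserved: 317×0.432 = 136.94 kg/s all reports to the concentrate.
Concentrate = 136.94/(target fraction) = 147.25 kg/s.

147.3 kg/s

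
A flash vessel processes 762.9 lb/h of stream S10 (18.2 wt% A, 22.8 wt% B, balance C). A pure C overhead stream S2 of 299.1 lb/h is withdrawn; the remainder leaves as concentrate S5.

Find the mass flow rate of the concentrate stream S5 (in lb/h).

Concentrate = 762.9 − 299.1 = 463.8 lb/h.

463.8 lb/h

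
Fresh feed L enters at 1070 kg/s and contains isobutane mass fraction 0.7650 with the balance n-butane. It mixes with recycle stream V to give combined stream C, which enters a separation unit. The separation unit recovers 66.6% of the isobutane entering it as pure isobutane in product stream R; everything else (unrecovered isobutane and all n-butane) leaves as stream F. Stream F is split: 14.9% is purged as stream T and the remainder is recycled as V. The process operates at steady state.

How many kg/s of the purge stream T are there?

n-butane enters only via L and leaves only via the purge: 1070×0.235 = 0.149×(n-butane in F), and the separation unit passes all n-butane, so n-butane in C = n-butane in F = 1687.6 kg/s.
isobutane in C: m_A = 1070×0.765 + (1−0.149)·(1−0.666)·m_A, so m_A = 818.55/0.7158 = 1143.6 kg/s.
F = (1−0.666)×1143.6 + 1687.6 = 2069.5 kg/s.
Purge T = 0.149×2069.5 = 308.36 kg/s.

308.4 kg/s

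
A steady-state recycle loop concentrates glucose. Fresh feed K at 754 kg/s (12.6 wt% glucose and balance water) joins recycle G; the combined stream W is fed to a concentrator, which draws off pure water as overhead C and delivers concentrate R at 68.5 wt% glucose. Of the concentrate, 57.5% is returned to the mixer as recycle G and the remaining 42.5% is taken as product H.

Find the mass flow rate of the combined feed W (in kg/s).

Overall glucose balance (none leaves overhead): glucose in fresh feed = glucose in product, i.e. 754×0.126 = (1−0.575)·R·0.685.
R = 95.004/(0.685×0.425) = 326.33 kg/s.
Recycle G = 0.575×326.33 = 187.64 kg/s.
Combined feed W = 754 + 187.64 = 941.64 kg/s.

941.6 kg/s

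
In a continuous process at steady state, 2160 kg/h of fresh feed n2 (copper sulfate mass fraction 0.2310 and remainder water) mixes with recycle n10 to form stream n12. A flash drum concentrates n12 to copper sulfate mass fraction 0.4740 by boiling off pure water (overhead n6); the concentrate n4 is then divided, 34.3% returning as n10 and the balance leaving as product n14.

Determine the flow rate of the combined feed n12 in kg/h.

2710 kg/h

Overall copper sulfate balance (none leaves overhead): copper sulfate in fresh feed = copper sulfate in product, i.e. 2160×0.231 = (1−0.343)·n4·0.474.
n4 = 498.96/(0.474×0.657) = 1602.2 kg/h.
Recycle n10 = 0.343×1602.2 = 549.56 kg/h.
Combined feed n12 = 2160 + 549.56 = 2709.6 kg/h.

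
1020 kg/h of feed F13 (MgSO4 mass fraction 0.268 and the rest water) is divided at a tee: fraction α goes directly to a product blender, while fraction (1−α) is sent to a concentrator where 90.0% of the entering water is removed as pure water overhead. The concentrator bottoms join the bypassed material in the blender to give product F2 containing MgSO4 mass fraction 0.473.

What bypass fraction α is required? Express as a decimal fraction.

All 1020×0.268 = 273.36 kg/h of MgSO4 reaches F2, so F2 = 273.36/0.473 = 577.93 kg/h and vapour = 442.07 kg/h.
The evaporator receives (1−α)·1020 of feed at 0.732 water and removes 0.900 of that water:
0.900×0.732×(1−α)×1020 = 442.07
(1−α) = 442.07/671.98 = 0.6579;  α = 0.3421.

0.342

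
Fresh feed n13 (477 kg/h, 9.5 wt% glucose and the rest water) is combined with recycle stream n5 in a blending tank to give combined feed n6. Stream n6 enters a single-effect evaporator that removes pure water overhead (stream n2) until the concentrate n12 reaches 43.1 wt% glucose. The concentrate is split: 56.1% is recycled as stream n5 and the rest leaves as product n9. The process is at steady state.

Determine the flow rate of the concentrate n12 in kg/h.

Overall glucose balance (none leaves overhead): glucose in fresh feed = glucose in product, i.e. 477×0.095 = (1−0.561)·n12·0.431.
n12 = 45.315/(0.431×0.439) = 239.5 kg/h.

239.5 kg/h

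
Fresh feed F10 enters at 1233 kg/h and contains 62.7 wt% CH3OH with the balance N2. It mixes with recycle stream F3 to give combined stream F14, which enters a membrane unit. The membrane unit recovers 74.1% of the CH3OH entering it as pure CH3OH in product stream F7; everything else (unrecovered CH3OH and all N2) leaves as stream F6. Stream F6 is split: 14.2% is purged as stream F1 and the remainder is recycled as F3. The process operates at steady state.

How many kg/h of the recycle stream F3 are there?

N2 enters only via F10 and leaves only via the purge: 1233×0.373 = 0.142×(N2 in F6), and the membrane unit passes all N2, so N2 in F14 = N2 in F6 = 3238.8 kg/h.
CH3OH in F14: m_A = 1233×0.627 + (1−0.142)·(1−0.741)·m_A, so m_A = 773.09/0.7778 = 993.97 kg/h.
F6 = (1−0.741)×993.97 + 3238.8 = 3496.2 kg/h.
Recycle F3 = (1−0.142)×3496.2 = 2999.8 kg/h.

3000 kg/h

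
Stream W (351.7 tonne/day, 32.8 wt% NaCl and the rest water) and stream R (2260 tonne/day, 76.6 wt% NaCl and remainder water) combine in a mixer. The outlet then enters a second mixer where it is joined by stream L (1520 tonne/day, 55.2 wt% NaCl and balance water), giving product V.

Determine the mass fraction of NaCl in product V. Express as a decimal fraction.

Overall, product flow = 4131.7 tonne/day.
NaCl in = 351.7×0.328 + 2260×0.766 + 1520×0.552 = 2685.6 tonne/day.
NaCl fraction in V = 0.6500.

0.6500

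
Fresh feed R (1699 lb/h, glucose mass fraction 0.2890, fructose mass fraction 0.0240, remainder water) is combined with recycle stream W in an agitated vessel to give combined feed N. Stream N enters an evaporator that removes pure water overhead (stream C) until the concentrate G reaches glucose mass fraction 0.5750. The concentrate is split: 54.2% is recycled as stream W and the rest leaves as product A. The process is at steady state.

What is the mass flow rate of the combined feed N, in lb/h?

2710 lb/h

Overall glucose balance (none leaves overhead): glucose in fresh feed = glucose in product, i.e. 1699×0.289 = (1−0.542)·G·0.575.
G = 491.01/(0.575×0.458) = 1864.5 lb/h.
Recycle W = 0.542×1864.5 = 1010.5 lb/h.
Combined feed N = 1699 + 1010.5 = 2709.5 lb/h.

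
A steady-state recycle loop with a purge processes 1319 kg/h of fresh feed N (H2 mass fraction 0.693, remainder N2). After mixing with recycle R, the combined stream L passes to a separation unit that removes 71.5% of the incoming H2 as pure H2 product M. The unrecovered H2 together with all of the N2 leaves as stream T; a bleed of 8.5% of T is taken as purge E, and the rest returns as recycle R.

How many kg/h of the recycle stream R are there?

4681 kg/h

N2 enters only via N and leaves only via the purge: 1319×0.307 = 0.085×(N2 in T), and the separation unit passes all N2, so N2 in L = N2 in T = 4763.9 kg/h.
H2 in L: m_A = 1319×0.693 + (1−0.085)·(1−0.715)·m_A, so m_A = 914.07/0.7392 = 1236.5 kg/h.
T = (1−0.715)×1236.5 + 4763.9 = 5116.3 kg/h.
Recycle R = (1−0.085)×5116.3 = 4681.4 kg/h.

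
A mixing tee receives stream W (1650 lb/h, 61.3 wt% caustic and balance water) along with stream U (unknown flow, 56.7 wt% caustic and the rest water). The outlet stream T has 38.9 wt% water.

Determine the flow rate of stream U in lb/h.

75 lb/h

Let U be the unknown flow. Total out = 1650 + U.
water balance: 638.55 + 0.433·U = 0.389·(1650 + U)
(0.433 − 0.389)·U = 0.389×1650 − 638.55 = 3.3
U = 3.3 / 0.044 = 75 lb/h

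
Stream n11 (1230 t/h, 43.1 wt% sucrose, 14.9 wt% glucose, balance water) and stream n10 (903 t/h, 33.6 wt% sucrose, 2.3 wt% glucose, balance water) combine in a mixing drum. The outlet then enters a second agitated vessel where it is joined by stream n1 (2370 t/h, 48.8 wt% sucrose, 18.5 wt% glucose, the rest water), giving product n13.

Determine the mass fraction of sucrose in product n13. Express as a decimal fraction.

Overall, product flow = 4503 t/h.
sucrose in = 1230×0.431 + 903×0.336 + 2370×0.488 = 1990.1 t/h.
sucrose fraction in n13 = 0.4419.

0.4419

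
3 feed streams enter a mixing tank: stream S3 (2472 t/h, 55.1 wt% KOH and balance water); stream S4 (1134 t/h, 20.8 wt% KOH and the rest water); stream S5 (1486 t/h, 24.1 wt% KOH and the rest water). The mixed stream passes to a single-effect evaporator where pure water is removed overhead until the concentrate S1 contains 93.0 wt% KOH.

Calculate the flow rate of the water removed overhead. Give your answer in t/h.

2989 t/h

KOH entering = 2472×0.551 + 1134×0.208 + 1486×0.241 = 1956.1 t/h.
All KOH reports to S1, so S1 = 1956.1/0.930 = 2103.3 t/h.
Total feed = 5092 t/h; overhead = 5092 − 2103.3 = 2988.7 t/h.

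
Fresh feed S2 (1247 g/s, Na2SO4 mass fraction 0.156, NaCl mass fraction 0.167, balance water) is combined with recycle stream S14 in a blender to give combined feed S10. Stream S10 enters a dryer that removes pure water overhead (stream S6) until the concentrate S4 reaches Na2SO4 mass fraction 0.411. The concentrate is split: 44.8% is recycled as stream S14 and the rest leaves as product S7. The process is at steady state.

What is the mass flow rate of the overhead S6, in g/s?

Overall Na2SO4 balance (none leaves overhead): Na2SO4 in fresh feed = Na2SO4 in product, i.e. 1247×0.156 = (1−0.448)·S4·0.411.
S4 = 194.53/(0.411×0.552) = 857.45 g/s.
Recycle S14 = 0.448×857.45 = 384.14 g/s.
Combined feed S10 = 1247 + 384.14 = 1631.1 g/s.
Overhead S6 = S10 − S4 = 1631.1 − 857.45 = 773.69 g/s.

773.7 g/s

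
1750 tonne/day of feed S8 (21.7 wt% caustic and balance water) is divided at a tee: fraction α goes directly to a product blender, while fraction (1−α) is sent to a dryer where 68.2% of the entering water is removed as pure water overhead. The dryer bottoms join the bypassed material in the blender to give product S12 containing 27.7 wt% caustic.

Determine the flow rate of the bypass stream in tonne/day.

All 1750×0.217 = 379.75 tonne/day of caustic reaches S12, so S12 = 379.75/0.277 = 1370.9 tonne/day and vapour = 379.06 tonne/day.
The evaporator receives (1−α)·1750 of feed at 0.783 water and removes 0.682 of that water:
0.682×0.783×(1−α)×1750 = 379.06
(1−α) = 379.06/934.51 = 0.4056;  α = 0.5944.
Bypass flow = 0.5944×1750 = 1040.2 tonne/day.

1040 tonne/day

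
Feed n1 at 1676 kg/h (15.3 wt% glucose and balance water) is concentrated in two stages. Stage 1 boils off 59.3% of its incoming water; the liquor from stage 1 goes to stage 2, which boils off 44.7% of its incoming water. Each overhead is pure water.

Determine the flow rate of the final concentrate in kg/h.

575.9 kg/h

water in feed = 1676×0.847 = 1419.6 kg/h.
After stage 1: water left = (1−0.593)×1419.6 = 577.77; stream total = 834.19 kg/h.
After stage 2: water left = (1−0.447)×577.77 = 319.5; final concentrate = 575.93 kg/h.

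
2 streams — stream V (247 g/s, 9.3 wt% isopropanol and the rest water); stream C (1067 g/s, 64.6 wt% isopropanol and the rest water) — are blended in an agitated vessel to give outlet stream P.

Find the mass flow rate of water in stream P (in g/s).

601.7 g/s

water out = water in = 247×0.907 + 1067×0.354 = 601.75 g/s.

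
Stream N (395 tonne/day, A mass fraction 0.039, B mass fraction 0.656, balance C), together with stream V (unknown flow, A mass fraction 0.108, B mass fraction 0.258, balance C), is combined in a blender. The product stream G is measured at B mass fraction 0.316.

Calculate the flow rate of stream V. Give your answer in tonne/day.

2316 tonne/day

Let V be the unknown flow. Total out = 395 + V.
B balance: 259.12 + 0.258·V = 0.316·(395 + V)
(0.258 − 0.316)·V = 0.316×395 − 259.12 = -134.3
V = -134.3 / -0.058 = 2315.5 tonne/day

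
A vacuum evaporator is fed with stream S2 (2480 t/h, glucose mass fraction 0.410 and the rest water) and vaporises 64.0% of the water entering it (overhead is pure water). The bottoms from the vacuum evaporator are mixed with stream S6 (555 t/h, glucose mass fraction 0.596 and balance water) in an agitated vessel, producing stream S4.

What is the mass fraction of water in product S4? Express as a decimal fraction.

0.358

Vapour removed = 0.640×0.590×2480 = 936.45 t/h; concentrate = 1543.6 t/h.
water reaching the mixer = 526.75 (from concentrate) + 555×0.404 = 750.97 t/h.
Product flow = 1543.6 + 555 = 2098.6 t/h; water fraction = 0.358.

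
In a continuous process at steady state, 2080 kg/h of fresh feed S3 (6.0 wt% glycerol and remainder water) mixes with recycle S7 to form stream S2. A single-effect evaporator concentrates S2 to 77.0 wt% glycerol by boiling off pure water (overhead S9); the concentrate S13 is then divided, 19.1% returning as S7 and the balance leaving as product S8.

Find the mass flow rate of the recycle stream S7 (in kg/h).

38.27 kg/h

Overall glycerol balance (none leaves overhead): glycerol in fresh feed = glycerol in product, i.e. 2080×0.060 = (1−0.191)·S13·0.770.
S13 = 124.8/(0.770×0.809) = 200.34 kg/h.
Recycle S7 = 0.191×200.34 = 38.266 kg/h.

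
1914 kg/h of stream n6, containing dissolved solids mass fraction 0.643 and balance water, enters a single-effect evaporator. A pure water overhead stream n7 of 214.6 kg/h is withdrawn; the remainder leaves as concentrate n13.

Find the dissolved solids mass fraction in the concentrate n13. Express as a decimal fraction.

dissolved solids is not removed: 1914×0.643 = 1230.7 kg/h of dissolved solids enters n13.
Concentrate = 1914 − 214.6 = 1699.4 kg/h.
Mass fraction = 1230.7/1699.4 = 0.724.

0.724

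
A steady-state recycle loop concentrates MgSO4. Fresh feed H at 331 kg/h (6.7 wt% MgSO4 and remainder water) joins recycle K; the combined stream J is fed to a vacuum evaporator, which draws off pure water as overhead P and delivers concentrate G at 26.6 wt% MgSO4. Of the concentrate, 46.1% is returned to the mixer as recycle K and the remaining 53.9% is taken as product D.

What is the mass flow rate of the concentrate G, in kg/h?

Overall MgSO4 balance (none leaves overhead): MgSO4 in fresh feed = MgSO4 in product, i.e. 331×0.067 = (1−0.461)·G·0.266.
G = 22.177/(0.266×0.539) = 154.68 kg/h.

154.7 kg/h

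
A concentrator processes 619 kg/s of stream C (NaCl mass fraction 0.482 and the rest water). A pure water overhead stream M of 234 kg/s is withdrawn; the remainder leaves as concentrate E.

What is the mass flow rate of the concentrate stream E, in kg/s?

Concentrate = 619 − 234 = 385 kg/s.

385 kg/s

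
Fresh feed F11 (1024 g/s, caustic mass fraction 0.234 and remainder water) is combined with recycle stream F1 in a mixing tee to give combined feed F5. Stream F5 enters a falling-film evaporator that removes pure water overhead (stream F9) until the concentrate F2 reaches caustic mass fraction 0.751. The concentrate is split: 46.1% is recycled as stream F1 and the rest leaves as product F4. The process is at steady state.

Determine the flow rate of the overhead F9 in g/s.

704.9 g/s

Overall caustic balance (none leaves overhead): caustic in fresh feed = caustic in product, i.e. 1024×0.234 = (1−0.461)·F2·0.751.
F2 = 239.62/(0.751×0.539) = 591.95 g/s.
Recycle F1 = 0.461×591.95 = 272.89 g/s.
Combined feed F5 = 1024 + 272.89 = 1296.9 g/s.
Overhead F9 = F5 − F2 = 1296.9 − 591.95 = 704.94 g/s.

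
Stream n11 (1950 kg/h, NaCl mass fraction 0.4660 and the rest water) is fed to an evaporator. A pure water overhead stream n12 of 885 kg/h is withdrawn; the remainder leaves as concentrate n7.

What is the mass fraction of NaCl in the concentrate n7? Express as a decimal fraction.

NaCl is not removed: 1950×0.466 = 908.7 kg/h of NaCl enters n7.
Concentrate = 1950 − 885 = 1065 kg/h.
Mass fraction = 908.7/1065 = 0.8532.

0.8532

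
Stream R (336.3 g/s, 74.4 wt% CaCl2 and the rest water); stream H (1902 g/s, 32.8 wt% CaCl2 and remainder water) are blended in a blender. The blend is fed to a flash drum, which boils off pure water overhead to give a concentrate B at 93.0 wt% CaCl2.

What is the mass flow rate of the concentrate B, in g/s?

CaCl2 entering = 336.3×0.744 + 1902×0.328 = 874.06 g/s.
All CaCl2 reports to B, so B = 874.06/0.930 = 939.85 g/s.

939.9 g/s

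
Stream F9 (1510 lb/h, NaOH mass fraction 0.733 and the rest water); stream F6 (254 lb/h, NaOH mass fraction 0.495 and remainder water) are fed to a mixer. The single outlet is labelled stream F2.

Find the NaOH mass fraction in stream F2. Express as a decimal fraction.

Total flow out = 1510 + 254 = 1764 lb/h.
NaOH in = 1510×0.733 + 254×0.495 = 1232.6 lb/h.
NaOH mass fraction in F2 = 1232.6/1764 = 0.699.

0.699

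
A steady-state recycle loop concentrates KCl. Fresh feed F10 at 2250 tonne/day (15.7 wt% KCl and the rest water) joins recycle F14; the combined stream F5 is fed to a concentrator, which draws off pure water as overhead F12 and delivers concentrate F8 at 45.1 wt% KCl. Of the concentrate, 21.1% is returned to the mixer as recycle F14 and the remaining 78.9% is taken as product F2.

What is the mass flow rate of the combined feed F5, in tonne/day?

2459 tonne/day

Overall KCl balance (none leaves overhead): KCl in fresh feed = KCl in product, i.e. 2250×0.157 = (1−0.211)·F8·0.451.
F8 = 353.25/(0.451×0.789) = 992.72 tonne/day.
Recycle F14 = 0.211×992.72 = 209.46 tonne/day.
Combined feed F5 = 2250 + 209.46 = 2459.5 tonne/day.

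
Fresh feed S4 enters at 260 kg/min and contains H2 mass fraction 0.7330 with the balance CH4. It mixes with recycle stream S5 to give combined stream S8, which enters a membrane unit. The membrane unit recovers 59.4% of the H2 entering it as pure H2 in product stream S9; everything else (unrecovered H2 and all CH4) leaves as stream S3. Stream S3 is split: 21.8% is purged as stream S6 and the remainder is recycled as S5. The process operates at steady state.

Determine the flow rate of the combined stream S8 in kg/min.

CH4 enters only via S4 and leaves only via the purge: 260×0.267 = 0.218×(CH4 in S3), and the membrane unit passes all CH4, so CH4 in S8 = CH4 in S3 = 318.44 kg/min.
H2 in S8: m_A = 260×0.733 + (1−0.218)·(1−0.594)·m_A, so m_A = 190.58/0.6825 = 279.23 kg/min.
S8 = 279.23 + 318.44 = 597.68 kg/min.

597.7 kg/min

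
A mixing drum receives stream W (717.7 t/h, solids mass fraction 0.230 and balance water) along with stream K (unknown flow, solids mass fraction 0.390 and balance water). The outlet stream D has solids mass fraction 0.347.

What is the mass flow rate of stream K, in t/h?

1953 t/h

Let K be the unknown flow. Total out = 717.7 + K.
solids balance: 165.07 + 0.390·K = 0.347·(717.7 + K)
(0.390 − 0.347)·K = 0.347×717.7 − 165.07 = 83.971
K = 83.971 / 0.043 = 1952.8 t/h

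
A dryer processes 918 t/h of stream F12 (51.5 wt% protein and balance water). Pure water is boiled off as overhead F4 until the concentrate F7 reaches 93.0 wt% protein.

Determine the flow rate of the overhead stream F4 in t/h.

409.6 t/h

protein is conserved: 918×0.515 = 472.77 t/h all reports to the concentrate.
Concentrate = 472.77/(target fraction) = 508.35 t/h.
Overhead = 918 − 508.35 = 409.65 t/h.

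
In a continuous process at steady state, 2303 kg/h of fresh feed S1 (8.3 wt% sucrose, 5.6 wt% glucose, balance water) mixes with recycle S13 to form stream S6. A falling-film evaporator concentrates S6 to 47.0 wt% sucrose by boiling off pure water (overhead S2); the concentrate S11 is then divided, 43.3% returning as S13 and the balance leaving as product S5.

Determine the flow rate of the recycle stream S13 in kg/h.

Overall sucrose balance (none leaves overhead): sucrose in fresh feed = sucrose in product, i.e. 2303×0.083 = (1−0.433)·S11·0.470.
S11 = 191.15/(0.470×0.567) = 717.28 kg/h.
Recycle S13 = 0.433×717.28 = 310.58 kg/h.

310.6 kg/h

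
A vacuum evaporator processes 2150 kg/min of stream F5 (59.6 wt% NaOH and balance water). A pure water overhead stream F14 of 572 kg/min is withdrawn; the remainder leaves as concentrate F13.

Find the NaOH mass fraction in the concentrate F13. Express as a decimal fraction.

0.8120

NaOH is not removed: 2150×0.596 = 1281.4 kg/min of NaOH enters F13.
Concentrate = 2150 − 572 = 1578 kg/min.
Mass fraction = 1281.4/1578 = 0.8120.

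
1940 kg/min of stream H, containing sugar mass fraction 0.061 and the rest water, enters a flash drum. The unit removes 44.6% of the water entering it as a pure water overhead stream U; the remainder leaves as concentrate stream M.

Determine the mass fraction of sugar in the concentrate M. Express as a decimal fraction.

0.105

sugar is not removed: 1940×0.061 = 118.34 kg/min of sugar enters M.
water entering = 1940×0.939 = 1821.7 kg/min; overhead removed = 0.446×1821.7 = 812.46 kg/min.
Concentrate = 1940 − 812.46 = 1127.5 kg/min.
Mass fraction = 118.34/1127.5 = 0.105.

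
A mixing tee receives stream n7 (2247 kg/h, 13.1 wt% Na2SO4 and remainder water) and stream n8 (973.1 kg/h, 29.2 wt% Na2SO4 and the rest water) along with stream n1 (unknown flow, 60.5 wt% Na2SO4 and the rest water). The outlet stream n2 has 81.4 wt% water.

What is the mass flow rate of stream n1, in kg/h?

48.77 kg/h

Let n1 be the unknown flow. Total out = 3220.1 + n1.
water balance: 2641.6 + 0.395·n1 = 0.814·(3220.1 + n1)
(0.395 − 0.814)·n1 = 0.814×3220.1 − 2641.6 = -20.436
n1 = -20.436 / -0.419 = 48.774 kg/h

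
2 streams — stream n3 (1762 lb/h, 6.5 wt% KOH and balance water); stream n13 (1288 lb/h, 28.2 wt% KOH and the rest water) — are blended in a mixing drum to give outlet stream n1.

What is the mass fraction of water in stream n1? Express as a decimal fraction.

0.843

Total flow out = 1762 + 1288 = 3050 lb/h.
water in = 1762×0.935 + 1288×0.718 = 2572.3 lb/h.
water mass fraction in n1 = 2572.3/3050 = 0.843.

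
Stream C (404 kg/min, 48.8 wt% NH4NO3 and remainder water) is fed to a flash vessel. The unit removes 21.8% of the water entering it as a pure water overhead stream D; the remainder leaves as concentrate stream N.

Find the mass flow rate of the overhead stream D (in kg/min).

water entering = 404×0.512 = 206.85 kg/min; overhead removed = 0.218×206.85 = 45.093 kg/min.

45.09 kg/min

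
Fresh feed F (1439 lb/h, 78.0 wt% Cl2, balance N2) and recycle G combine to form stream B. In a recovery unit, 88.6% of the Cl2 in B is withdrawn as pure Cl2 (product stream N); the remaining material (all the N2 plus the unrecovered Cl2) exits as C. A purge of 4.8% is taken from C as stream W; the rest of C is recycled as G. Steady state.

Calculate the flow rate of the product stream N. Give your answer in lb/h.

1116 lb/h

Cl2 in B: m_A = 1439×0.780 + (1−0.048)·(1−0.886)·m_A, so m_A = 1122.4/0.8915 = 1259.1 lb/h.
Product N = 0.886×1259.1 = 1115.5 lb/h.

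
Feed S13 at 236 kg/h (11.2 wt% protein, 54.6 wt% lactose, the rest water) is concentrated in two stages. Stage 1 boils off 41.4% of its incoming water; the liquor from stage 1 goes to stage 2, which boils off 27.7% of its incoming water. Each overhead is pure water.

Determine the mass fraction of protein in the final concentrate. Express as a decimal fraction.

0.1395

water in feed = 236×0.342 = 80.712 kg/h.
After stage 1: water left = (1−0.414)×80.712 = 47.297; stream total = 202.59 kg/h.
After stage 2: water left = (1−0.277)×47.297 = 34.196; final concentrate = 189.48 kg/h.
protein fraction = 26.432/189.48 = 0.1395.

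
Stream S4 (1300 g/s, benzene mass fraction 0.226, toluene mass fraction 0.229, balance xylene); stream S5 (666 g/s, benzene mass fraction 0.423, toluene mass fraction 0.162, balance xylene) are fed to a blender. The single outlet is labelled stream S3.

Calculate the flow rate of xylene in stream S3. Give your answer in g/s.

984.9 g/s

xylene out = xylene in = 1300×0.545 + 666×0.415 = 984.89 g/s.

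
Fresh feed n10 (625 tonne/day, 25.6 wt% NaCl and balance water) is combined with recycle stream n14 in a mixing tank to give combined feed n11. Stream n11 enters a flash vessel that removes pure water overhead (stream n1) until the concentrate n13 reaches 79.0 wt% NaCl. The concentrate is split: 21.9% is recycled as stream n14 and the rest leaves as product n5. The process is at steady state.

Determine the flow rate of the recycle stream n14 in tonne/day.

Overall NaCl balance (none leaves overhead): NaCl in fresh feed = NaCl in product, i.e. 625×0.256 = (1−0.219)·n13·0.790.
n13 = 160/(0.790×0.781) = 259.32 tonne/day.
Recycle n14 = 0.219×259.32 = 56.792 tonne/day.

56.79 tonne/day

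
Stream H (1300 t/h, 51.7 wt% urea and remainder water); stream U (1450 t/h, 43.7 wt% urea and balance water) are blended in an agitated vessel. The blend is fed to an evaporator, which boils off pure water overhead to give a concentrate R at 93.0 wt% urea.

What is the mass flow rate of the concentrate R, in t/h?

urea entering = 1300×0.517 + 1450×0.437 = 1305.8 t/h.
All urea reports to R, so R = 1305.8/0.930 = 1404 t/h.

1404 t/h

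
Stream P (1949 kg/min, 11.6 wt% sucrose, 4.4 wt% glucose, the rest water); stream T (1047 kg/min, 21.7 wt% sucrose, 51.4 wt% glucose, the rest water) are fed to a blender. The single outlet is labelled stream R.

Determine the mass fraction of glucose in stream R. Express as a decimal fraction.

0.208

Total flow out = 1949 + 1047 = 2996 kg/min.
glucose in = 1949×0.044 + 1047×0.514 = 623.91 kg/min.
glucose mass fraction in R = 623.91/2996 = 0.208.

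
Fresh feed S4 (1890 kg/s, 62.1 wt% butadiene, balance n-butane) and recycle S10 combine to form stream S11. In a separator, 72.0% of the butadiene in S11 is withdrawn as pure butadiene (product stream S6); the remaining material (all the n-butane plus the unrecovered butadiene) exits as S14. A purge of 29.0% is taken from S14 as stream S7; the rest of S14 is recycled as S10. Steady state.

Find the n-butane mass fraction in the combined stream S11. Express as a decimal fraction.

n-butane enters only via S4 and leaves only via the purge: 1890×0.379 = 0.290×(n-butane in S14), and the separator passes all n-butane, so n-butane in S11 = n-butane in S14 = 2470 kg/s.
butadiene in S11: m_A = 1890×0.621 + (1−0.290)·(1−0.720)·m_A, so m_A = 1173.7/0.8012 = 1464.9 kg/s.
S11 = 1464.9 + 2470 = 3934.9 kg/s.
n-butane fraction in S11 = 2470/3934.9 = 0.628.

0.628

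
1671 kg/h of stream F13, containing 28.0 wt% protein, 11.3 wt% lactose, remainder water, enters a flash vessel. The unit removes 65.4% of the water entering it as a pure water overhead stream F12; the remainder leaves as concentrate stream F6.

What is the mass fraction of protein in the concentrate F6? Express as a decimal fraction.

0.464

protein is not removed: 1671×0.280 = 467.88 kg/h of protein enters F6.
water entering = 1671×0.607 = 1014.3 kg/h; overhead removed = 0.654×1014.3 = 663.35 kg/h.
Concentrate = 1671 − 663.35 = 1007.6 kg/h.
Mass fraction = 467.88/1007.6 = 0.464.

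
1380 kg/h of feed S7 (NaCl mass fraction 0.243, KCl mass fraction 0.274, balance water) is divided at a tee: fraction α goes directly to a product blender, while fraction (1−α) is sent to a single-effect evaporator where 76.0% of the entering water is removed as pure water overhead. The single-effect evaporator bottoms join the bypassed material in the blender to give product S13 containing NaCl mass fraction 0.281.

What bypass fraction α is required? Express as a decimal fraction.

0.632

All 1380×0.243 = 335.34 kg/h of NaCl reaches S13, so S13 = 335.34/0.281 = 1193.4 kg/h and vapour = 186.62 kg/h.
The evaporator receives (1−α)·1380 of feed at 0.483 water and removes 0.760 of that water:
0.760×0.483×(1−α)×1380 = 186.62
(1−α) = 186.62/506.57 = 0.3684;  α = 0.6316.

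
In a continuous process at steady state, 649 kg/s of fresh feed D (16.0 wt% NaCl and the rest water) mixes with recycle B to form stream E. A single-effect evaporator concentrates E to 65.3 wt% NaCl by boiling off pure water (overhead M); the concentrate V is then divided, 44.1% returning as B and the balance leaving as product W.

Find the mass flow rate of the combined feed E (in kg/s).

774.5 kg/s

Overall NaCl balance (none leaves overhead): NaCl in fresh feed = NaCl in product, i.e. 649×0.160 = (1−0.441)·V·0.653.
V = 103.84/(0.653×0.559) = 284.47 kg/s.
Recycle B = 0.441×284.47 = 125.45 kg/s.
Combined feed E = 649 + 125.45 = 774.45 kg/s.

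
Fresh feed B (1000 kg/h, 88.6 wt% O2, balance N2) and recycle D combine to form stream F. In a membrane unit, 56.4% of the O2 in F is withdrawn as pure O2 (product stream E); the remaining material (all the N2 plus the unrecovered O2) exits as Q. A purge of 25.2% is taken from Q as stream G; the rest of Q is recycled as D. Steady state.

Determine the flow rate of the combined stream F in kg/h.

1767 kg/h

N2 enters only via B and leaves only via the purge: 1000×0.114 = 0.252×(N2 in Q), and the membrane unit passes all N2, so N2 in F = N2 in Q = 452.38 kg/h.
O2 in F: m_A = 1000×0.886 + (1−0.252)·(1−0.564)·m_A, so m_A = 886/0.6739 = 1314.8 kg/h.
F = 1314.8 + 452.38 = 1767.2 kg/h.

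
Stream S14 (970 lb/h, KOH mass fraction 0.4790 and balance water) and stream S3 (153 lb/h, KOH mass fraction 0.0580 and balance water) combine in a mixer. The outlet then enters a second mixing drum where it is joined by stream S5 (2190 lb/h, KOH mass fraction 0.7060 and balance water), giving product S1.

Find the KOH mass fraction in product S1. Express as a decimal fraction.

Overall, product flow = 3313 lb/h.
KOH in = 970×0.479 + 153×0.058 + 2190×0.706 = 2019.6 lb/h.
KOH fraction in S1 = 0.6096.

0.6096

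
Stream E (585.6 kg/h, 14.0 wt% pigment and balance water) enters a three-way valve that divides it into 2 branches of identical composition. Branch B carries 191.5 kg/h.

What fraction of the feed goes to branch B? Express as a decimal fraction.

0.327

Fraction to B = 191.5/585.6 = 0.3270.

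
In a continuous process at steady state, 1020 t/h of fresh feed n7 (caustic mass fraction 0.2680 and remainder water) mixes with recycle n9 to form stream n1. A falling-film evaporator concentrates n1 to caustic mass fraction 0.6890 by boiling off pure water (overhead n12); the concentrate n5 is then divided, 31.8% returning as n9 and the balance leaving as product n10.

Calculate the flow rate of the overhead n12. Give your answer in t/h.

623.3 t/h

Overall caustic balance (none leaves overhead): caustic in fresh feed = caustic in product, i.e. 1020×0.268 = (1−0.318)·n5·0.689.
n5 = 273.36/(0.689×0.682) = 581.74 t/h.
Recycle n9 = 0.318×581.74 = 184.99 t/h.
Combined feed n1 = 1020 + 184.99 = 1205 t/h.
Overhead n12 = n1 − n5 = 1205 − 581.74 = 623.25 t/h.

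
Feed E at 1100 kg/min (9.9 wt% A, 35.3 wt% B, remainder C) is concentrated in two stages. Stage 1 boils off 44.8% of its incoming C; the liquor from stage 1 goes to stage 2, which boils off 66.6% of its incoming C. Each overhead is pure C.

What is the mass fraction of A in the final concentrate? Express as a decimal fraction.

C in feed = 1100×0.548 = 602.8 kg/min.
After stage 1: C left = (1−0.448)×602.8 = 332.75; stream total = 829.95 kg/min.
After stage 2: C left = (1−0.666)×332.75 = 111.14; final concentrate = 608.34 kg/min.
A fraction = 108.9/608.34 = 0.179.

0.179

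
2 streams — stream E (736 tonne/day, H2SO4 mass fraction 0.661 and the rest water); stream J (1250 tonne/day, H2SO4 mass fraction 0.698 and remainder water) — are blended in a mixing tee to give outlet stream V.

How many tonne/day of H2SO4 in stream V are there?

H2SO4 out = H2SO4 in = 736×0.661 + 1250×0.698 = 1359 tonne/day.

1359 tonne/day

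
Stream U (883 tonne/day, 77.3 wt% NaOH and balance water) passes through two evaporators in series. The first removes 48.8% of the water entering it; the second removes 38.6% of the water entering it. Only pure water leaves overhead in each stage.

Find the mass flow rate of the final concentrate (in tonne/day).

745.6 tonne/day

water in feed = 883×0.227 = 200.44 tonne/day.
After stage 1: water left = (1−0.488)×200.44 = 102.63; stream total = 785.18 tonne/day.
After stage 2: water left = (1−0.386)×102.63 = 63.012; final concentrate = 745.57 tonne/day.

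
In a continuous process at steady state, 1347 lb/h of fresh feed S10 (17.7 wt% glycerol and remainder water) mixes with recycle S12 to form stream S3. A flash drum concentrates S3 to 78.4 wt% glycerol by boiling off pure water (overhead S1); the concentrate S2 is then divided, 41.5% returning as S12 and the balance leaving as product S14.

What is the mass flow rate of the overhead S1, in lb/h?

1043 lb/h

Overall glycerol balance (none leaves overhead): glycerol in fresh feed = glycerol in product, i.e. 1347×0.177 = (1−0.415)·S2·0.784.
S2 = 238.42/(0.784×0.585) = 519.84 lb/h.
Recycle S12 = 0.415×519.84 = 215.73 lb/h.
Combined feed S3 = 1347 + 215.73 = 1562.7 lb/h.
Overhead S1 = S3 − S2 = 1562.7 − 519.84 = 1042.9 lb/h.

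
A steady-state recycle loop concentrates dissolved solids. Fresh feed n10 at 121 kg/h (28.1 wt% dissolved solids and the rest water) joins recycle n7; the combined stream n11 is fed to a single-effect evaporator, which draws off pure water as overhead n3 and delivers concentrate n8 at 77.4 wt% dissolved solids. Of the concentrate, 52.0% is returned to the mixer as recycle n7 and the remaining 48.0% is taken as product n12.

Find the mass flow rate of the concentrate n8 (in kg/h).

91.52 kg/h

Overall dissolved solids balance (none leaves overhead): dissolved solids in fresh feed = dissolved solids in product, i.e. 121×0.281 = (1−0.520)·n8·0.774.
n8 = 34.001/(0.774×0.480) = 91.519 kg/h.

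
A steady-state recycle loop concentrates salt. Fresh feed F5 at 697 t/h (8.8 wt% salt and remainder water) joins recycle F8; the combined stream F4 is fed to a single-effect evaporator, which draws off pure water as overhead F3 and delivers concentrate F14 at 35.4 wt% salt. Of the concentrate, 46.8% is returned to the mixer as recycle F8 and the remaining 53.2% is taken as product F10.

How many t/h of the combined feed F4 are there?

Overall salt balance (none leaves overhead): salt in fresh feed = salt in product, i.e. 697×0.088 = (1−0.468)·F14·0.354.
F14 = 61.336/(0.354×0.532) = 325.69 t/h.
Recycle F8 = 0.468×325.69 = 152.42 t/h.
Combined feed F4 = 697 + 152.42 = 849.42 t/h.

849.4 t/h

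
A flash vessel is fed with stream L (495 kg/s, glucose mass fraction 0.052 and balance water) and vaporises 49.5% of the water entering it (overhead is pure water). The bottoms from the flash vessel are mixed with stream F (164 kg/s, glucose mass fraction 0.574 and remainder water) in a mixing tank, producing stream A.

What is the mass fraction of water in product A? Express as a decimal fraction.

0.719

Vapour removed = 0.495×0.948×495 = 232.28 kg/s; concentrate = 262.72 kg/s.
water reaching the mixer = 236.98 (from concentrate) + 164×0.426 = 306.84 kg/s.
Product flow = 262.72 + 164 = 426.72 kg/s; water fraction = 0.719.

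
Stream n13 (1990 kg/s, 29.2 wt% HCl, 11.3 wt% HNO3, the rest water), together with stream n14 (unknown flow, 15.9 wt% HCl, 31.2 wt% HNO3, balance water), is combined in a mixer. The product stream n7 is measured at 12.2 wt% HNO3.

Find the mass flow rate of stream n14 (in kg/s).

Let n14 be the unknown flow. Total out = 1990 + n14.
HNO3 balance: 224.87 + 0.312·n14 = 0.122·(1990 + n14)
(0.312 − 0.122)·n14 = 0.122×1990 − 224.87 = 17.91
n14 = 17.91 / 0.190 = 94.263 kg/s

94.26 kg/s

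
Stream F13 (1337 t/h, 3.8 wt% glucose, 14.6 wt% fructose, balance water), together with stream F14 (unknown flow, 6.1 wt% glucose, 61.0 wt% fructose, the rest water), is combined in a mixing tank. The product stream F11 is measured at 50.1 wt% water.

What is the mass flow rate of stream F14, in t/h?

Let F14 be the unknown flow. Total out = 1337 + F14.
water balance: 1091 + 0.329·F14 = 0.501·(1337 + F14)
(0.329 − 0.501)·F14 = 0.501×1337 − 1091 = -421.15
F14 = -421.15 / -0.172 = 2448.6 t/h

2449 t/h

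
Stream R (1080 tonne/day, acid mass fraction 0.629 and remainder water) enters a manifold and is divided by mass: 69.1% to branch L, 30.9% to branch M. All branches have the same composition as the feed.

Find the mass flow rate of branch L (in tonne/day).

Branch L flow = 0.691×1080 = 746.28 tonne/day.

746.3 tonne/day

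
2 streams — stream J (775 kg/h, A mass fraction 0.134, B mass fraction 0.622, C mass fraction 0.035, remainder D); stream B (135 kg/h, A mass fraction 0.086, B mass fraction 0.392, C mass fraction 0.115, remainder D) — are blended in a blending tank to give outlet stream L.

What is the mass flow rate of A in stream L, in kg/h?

A out = A in = 775×0.134 + 135×0.086 = 115.46 kg/h.

115.5 kg/h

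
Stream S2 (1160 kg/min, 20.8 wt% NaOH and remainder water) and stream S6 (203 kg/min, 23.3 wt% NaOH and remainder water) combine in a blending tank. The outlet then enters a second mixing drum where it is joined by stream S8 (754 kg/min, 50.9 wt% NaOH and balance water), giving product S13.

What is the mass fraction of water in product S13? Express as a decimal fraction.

Overall, product flow = 2117 kg/min.
water in = 1160×0.792 + 203×0.767 + 754×0.491 = 1444.6 kg/min.
water fraction in S13 = 0.6824.

0.6824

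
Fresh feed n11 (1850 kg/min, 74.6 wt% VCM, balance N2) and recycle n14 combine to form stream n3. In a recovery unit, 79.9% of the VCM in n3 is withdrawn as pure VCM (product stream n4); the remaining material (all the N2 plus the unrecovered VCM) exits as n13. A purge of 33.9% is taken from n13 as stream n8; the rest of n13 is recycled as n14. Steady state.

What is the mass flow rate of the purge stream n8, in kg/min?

N2 enters only via n11 and leaves only via the purge: 1850×0.254 = 0.339×(N2 in n13), and the recovery unit passes all N2, so N2 in n3 = N2 in n13 = 1386.1 kg/min.
VCM in n3: m_A = 1850×0.746 + (1−0.339)·(1−0.799)·m_A, so m_A = 1380.1/0.8671 = 1591.6 kg/min.
n13 = (1−0.799)×1591.6 + 1386.1 = 1706 kg/min.
Purge n8 = 0.339×1706 = 578.35 kg/min.

578.3 kg/min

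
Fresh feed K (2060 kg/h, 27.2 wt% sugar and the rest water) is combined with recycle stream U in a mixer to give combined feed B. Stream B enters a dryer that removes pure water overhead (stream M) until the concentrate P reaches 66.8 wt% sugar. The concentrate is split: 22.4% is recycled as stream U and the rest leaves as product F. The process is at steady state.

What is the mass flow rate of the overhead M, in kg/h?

1221 kg/h

Overall sugar balance (none leaves overhead): sugar in fresh feed = sugar in product, i.e. 2060×0.272 = (1−0.224)·P·0.668.
P = 560.32/(0.668×0.776) = 1080.9 kg/h.
Recycle U = 0.224×1080.9 = 242.13 kg/h.
Combined feed B = 2060 + 242.13 = 2302.1 kg/h.
Overhead M = B − P = 2302.1 − 1080.9 = 1221.2 kg/h.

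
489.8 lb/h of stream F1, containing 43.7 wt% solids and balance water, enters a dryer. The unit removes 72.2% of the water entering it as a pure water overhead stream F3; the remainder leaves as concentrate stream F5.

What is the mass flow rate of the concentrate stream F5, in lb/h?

water entering = 489.8×0.563 = 275.76 lb/h; overhead removed = 0.722×275.76 = 199.1 lb/h.
Concentrate = 489.8 − 199.1 = 290.7 lb/h.

290.7 lb/h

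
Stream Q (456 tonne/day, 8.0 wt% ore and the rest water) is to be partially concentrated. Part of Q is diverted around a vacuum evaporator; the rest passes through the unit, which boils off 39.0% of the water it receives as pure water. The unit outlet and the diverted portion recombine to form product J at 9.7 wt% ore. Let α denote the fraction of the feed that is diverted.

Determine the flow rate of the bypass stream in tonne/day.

All 456×0.080 = 36.48 tonne/day of ore reaches J, so J = 36.48/0.097 = 376.08 tonne/day and vapour = 79.918 tonne/day.
The evaporator receives (1−α)·456 of feed at 0.920 water and removes 0.390 of that water:
0.390×0.920×(1−α)×456 = 79.918
(1−α) = 79.918/163.61 = 0.4885;  α = 0.5115.
Bypass flow = 0.5115×456 = 233.26 tonne/day.

233.3 tonne/day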